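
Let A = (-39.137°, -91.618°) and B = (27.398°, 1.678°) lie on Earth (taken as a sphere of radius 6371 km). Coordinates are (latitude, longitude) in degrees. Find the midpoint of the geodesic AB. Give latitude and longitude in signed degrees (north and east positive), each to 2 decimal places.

The central angle between A and B is δ = 1.9071 rad.
With f = 0.5, the slerp weights are sin((1−f)δ)/sin δ = 0.8639 and sin(fδ)/sin δ = 0.8639.
Weighted sum of the unit vectors: (0.8639)·(-0.0219,-0.7753,-0.6312) + (0.8639)·(0.8875,0.0260,0.4602) = (0.7477, -0.6473, -0.1477).
Converting back: φ = atan2(z, √(x²+y²)) = -8.50°, λ = atan2(y, x) = -40.88°.

-8.50°, -40.88°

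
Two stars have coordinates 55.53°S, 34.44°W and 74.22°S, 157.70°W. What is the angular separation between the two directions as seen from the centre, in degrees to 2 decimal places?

44.85°

In radians: φ₁ = -0.9692, φ₂ = -1.2954, Δλ = -123.260° = -2.1513 rad.
cos c = sin φ₁ sin φ₂ + cos φ₁ cos φ₂ cos Δλ = (-0.8244)(-0.9623) + (0.5660)(0.2719)(-0.5484) = 0.70894,
so c = arccos(0.70894) = 0.78280 rad.
So the angular separation is 44.85°.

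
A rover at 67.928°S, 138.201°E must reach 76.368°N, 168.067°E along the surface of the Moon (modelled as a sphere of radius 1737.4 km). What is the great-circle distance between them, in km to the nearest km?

Let φ₁ = -1.1856 rad, φ₂ = 1.3329 rad, and Δλ = 0.5213 rad.
cos c = sin φ₁ sin φ₂ + cos φ₁ cos φ₂ cos Δλ = (-0.9267)(0.9718) + (0.3758)(0.2357)(0.8672) = -0.82380,
so c = arccos(-0.82380) = 2.53889 rad.
Distance = R·c = 1737.4 × 2.5389 ≈ 4411 km.

4411 km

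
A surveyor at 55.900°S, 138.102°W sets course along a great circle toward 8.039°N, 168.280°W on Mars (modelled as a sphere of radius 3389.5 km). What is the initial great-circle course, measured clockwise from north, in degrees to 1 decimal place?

With φ₁ = -0.9756, φ₂ = 0.1403, Δλ = -0.5267 rad, the forward-azimuth formula gives
θ = atan2( sin Δλ cos φ₂ , cos φ₁ sin φ₂ − sin φ₁ cos φ₂ cos Δλ ) = atan2(-0.4977, 0.7872) = -32.31°.
Adding 360° brings this into [0°, 360°): 327.7°.

327.7°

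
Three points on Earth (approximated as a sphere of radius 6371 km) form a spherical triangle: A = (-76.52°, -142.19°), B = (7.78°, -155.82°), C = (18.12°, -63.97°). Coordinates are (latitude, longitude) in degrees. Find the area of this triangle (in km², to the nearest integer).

68877383 km²

Side lengths (central angles): a = 1.5591, b = 1.8309, c = 1.4778 rad; semiperimeter s = 2.4339.
By l'Huilier's theorem, tan(E/4) = √[tan(s/2) tan((s−a)/2) tan((s−b)/2) tan((s−c)/2)], giving spherical excess E = 1.6969 rad.
Area = E·R² = 1.6969 × (6371)² ≈ 68877383 km².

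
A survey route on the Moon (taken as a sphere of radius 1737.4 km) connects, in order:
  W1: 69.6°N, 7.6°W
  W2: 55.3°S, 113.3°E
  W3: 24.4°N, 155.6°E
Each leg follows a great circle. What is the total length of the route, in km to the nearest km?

Leg W1→W2: central angle 2.6311 rad, distance 4571.2 km.
Leg W2→W3: central angle 1.5270 rad, distance 2652.9 km.
Total: 4571.2 + 2652.9 ≈ 7224 km.

7224 km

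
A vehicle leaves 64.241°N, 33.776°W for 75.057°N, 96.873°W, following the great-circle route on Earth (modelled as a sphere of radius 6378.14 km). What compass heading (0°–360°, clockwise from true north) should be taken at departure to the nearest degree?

324°

Δλ = -63.097° = -1.1013 rad.
y = sin Δλ · cos φ₂ = (-0.8918)(0.2579) = -0.2300
x = cos φ₁ sin φ₂ − sin φ₁ cos φ₂ cos Δλ = (0.4346)(0.9662) − (0.9006)(0.2579)(0.4525) = 0.3148
θ = atan2(y, x) = -36.15°; adding 360° gives 324°.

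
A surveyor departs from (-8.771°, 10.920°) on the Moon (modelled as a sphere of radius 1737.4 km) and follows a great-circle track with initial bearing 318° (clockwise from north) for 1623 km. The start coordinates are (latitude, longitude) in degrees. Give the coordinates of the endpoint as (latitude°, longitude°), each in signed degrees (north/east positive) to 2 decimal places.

29.99°, -27.49°

Angular distance δ = d/R = 1623/1737.4 = 0.93415 rad; initial bearing θ = 5.5501 rad.
sin φ₂ = sin φ₁ cos δ + cos φ₁ sin δ cos θ = (-0.1525)(0.5945) + (0.9883)(0.8041)(0.7431) = 0.4999, so φ₂ = 29.99°.
Δλ = atan2(sin θ sin δ cos φ₁, cos δ − sin φ₁ sin φ₂) = atan2(-0.5318, 0.6707) = -38.407°.
λ₂ = 10.920° − 38.407° = -27.49°.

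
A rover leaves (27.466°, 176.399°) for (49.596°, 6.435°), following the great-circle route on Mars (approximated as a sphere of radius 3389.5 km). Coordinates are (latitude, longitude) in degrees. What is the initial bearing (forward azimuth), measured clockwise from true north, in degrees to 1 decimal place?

With φ₁ = 0.4794, φ₂ = 0.8656, Δλ = -2.9664 rad, the forward-azimuth formula gives
θ = atan2( sin Δλ cos φ₂ , cos φ₁ sin φ₂ − sin φ₁ cos φ₂ cos Δλ ) = atan2(-0.1130, 0.9700) = -6.64°.
Adding 360° brings this into [0°, 360°): 353.4°.

353.4°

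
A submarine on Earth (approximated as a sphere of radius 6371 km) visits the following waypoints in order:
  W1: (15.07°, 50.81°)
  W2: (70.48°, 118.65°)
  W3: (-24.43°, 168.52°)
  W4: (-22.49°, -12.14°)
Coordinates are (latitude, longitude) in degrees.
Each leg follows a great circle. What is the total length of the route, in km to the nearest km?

Leg W1→W2: central angle 1.1953 rad, distance 7615.1 km.
Leg W2→W3: central angle 1.7658 rad, distance 11249.7 km.
Leg W3→W4: central angle 2.3226 rad, distance 14797.3 km.
Total: 7615.1 + 11249.7 + 14797.3 ≈ 33662 km.

33662 km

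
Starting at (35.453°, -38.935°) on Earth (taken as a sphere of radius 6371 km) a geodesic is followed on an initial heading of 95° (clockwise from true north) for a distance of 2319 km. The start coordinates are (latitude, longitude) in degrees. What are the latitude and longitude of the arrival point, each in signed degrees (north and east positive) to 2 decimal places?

31.11°, -14.46°

Angular distance δ = d/R = 2319/6371 = 0.36399 rad; initial bearing θ = 1.6581 rad.
sin φ₂ = sin φ₁ cos δ + cos φ₁ sin δ cos θ = (0.5800)(0.9345) + (0.8146)(0.3560)(-0.0872) = 0.5168, so φ₂ = 31.11°.
Δλ = atan2(sin θ sin δ cos φ₁, cos δ − sin φ₁ sin φ₂) = atan2(0.2889, 0.6347) = 24.472°.
λ₂ = -38.935° + 24.472° = -14.46°.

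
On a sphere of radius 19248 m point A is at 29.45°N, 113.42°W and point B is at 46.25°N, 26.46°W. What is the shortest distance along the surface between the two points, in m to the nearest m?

22584 m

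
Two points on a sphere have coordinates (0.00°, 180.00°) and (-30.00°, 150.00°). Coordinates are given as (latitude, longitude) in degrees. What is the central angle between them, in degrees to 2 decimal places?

41.41°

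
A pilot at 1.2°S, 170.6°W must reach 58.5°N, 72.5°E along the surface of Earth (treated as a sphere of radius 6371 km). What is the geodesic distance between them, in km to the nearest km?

11645 km

With latitudes φ₁ = -1.200°, φ₂ = 58.500° and longitude difference Δλ = -116.900°:
cos c = sin φ₁ sin φ₂ + cos φ₁ cos φ₂ cos Δλ = (-0.0209)(0.8526) + (0.9998)(0.5225)(-0.4524) = -0.25420,
so c = arccos(-0.25420) = 1.82782 rad.
Distance = R·c = 6371 × 1.8278 ≈ 11645 km.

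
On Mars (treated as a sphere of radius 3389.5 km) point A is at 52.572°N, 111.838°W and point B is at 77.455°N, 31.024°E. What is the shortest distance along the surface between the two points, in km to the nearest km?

In radians: φ₁ = 0.9176, φ₂ = 1.3518, Δλ = 142.862° = 2.4934 rad.
cos c = sin φ₁ sin φ₂ + cos φ₁ cos φ₂ cos Δλ = (0.7941)(0.9761) + (0.6078)(0.2172)(-0.7972) = 0.66992,
so c = arccos(0.66992) = 0.83669 rad.
Distance = R·c = 3389.5 × 0.8367 ≈ 2836 km.

2836 km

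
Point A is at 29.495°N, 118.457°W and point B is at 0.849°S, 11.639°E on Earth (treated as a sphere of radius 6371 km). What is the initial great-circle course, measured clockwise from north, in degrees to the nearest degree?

68°

With φ₁ = 0.5148, φ₂ = -0.0148, Δλ = 2.2706 rad, the forward-azimuth formula gives
θ = atan2( sin Δλ cos φ₂ , cos φ₁ sin φ₂ − sin φ₁ cos φ₂ cos Δλ ) = atan2(0.7649, 0.3042) = 68.31°.
So the initial bearing is 68°.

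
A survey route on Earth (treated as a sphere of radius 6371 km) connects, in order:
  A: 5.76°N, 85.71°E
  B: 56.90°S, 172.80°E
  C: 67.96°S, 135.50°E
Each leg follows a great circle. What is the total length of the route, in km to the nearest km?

Leg A→B: central angle 1.6273 rad, distance 10367.6 km.
Leg B→C: central angle 0.3496 rad, distance 2227.2 km.
Total: 10367.6 + 2227.2 ≈ 12595 km.

12595 km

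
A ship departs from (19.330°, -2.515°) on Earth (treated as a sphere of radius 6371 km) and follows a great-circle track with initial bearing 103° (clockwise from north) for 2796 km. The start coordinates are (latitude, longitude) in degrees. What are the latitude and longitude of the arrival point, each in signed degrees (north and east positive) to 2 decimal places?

12.09°, 22.54°

Angular distance δ = d/R = 2796/6371 = 0.43886 rad; initial bearing θ = 1.7977 rad.
sin φ₂ = sin φ₁ cos δ + cos φ₁ sin δ cos θ = (0.3310)(0.9052) + (0.9436)(0.4249)(-0.2250) = 0.2094, so φ₂ = 12.09°.
Δλ = atan2(sin θ sin δ cos φ₁, cos δ − sin φ₁ sin φ₂) = atan2(0.3907, 0.8359) = 25.050°.
λ₂ = -2.515° + 25.050° = 22.54°.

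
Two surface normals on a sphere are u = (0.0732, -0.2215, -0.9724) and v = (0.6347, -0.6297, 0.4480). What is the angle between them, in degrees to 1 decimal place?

u·v = -0.2497; |u| = 1.0000, |v| = 1.0000.
cos θ = (u·v)/(|u||v|) = -0.2497, so θ = 104.5°.

104.5°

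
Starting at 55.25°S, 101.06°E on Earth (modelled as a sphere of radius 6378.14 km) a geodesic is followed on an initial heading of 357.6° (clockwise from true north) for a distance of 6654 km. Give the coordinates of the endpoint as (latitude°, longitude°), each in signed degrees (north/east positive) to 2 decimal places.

4.50°, 98.98°

Angular distance δ = d/R = 6654/6378.14 = 1.04325 rad; initial bearing θ = 6.2413 rad.
sin φ₂ = sin φ₁ cos δ + cos φ₁ sin δ cos θ = (-0.8216)(0.5034) + (0.5700)(0.8640)(0.9991) = 0.0784, so φ₂ = 4.50°.
Δλ = atan2(sin θ sin δ cos φ₁, cos δ − sin φ₁ sin φ₂) = atan2(-0.0206, 0.5679) = -2.080°.
λ₂ = 101.060° − 2.080° = 98.98°.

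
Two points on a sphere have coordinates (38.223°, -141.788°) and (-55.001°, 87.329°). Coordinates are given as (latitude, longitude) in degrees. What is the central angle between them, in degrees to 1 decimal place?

143.3°

With latitudes φ₁ = 38.223°, φ₂ = -55.001° and longitude difference Δλ = -130.883°:
Haversine: a = sin²(Δφ/2) + cos φ₁ cos φ₂ sin²(Δλ/2) = 0.5281 + (0.7856)(0.5736)(0.8273) = 0.90088.
Central angle c = 2·arcsin(√a) = 2.50103 rad.
So the angular separation is 143.3°.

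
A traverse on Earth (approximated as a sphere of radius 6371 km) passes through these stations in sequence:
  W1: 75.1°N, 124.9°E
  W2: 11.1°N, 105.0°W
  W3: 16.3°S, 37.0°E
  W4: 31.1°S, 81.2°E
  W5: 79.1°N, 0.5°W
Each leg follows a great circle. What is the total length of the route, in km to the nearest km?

Leg W1→W2: central angle 1.5473 rad, distance 9857.7 km.
Leg W2→W3: central angle 2.4918 rad, distance 15875.4 km.
Leg W3→W4: central angle 0.7464 rad, distance 4755.0 km.
Leg W4→W5: central angle 2.0758 rad, distance 13225.1 km.
Total: 9857.7 + 15875.4 + 4755.0 + 13225.1 ≈ 43713 km.

43713 km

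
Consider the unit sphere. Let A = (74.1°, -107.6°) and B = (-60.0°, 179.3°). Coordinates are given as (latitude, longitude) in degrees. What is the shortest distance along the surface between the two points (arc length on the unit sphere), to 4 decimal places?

With latitudes φ₁ = 74.100°, φ₂ = -60.000° and longitude difference Δλ = -73.100°:
cos c = sin φ₁ sin φ₂ + cos φ₁ cos φ₂ cos Δλ = (0.9617)(-0.8660) + (0.2740)(0.5000)(0.2907) = -0.79307,
so c = arccos(-0.79307) = 2.48663 rad.
On the unit sphere the arc length equals the central angle: 2.4866.

2.4866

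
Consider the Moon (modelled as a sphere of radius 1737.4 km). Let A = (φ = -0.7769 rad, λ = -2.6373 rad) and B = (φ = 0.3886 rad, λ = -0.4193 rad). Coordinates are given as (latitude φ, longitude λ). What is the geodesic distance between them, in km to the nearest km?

3990 km

Let φ₁ = -0.7769 rad, φ₂ = 0.3886 rad, and Δλ = 2.2180 rad.
cos c = sin φ₁ sin φ₂ + cos φ₁ cos φ₂ cos Δλ = (-0.7011)(0.3789) + (0.7131)(0.9254)(-0.6030) = -0.66354,
so c = arccos(-0.66354) = 2.29633 rad.
Distance = R·c = 1737.4 × 2.2963 ≈ 3990 km.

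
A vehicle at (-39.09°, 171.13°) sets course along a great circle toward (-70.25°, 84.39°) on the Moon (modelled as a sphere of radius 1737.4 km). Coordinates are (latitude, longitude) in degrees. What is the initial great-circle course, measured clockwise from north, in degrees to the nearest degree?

205°

With φ₁ = -0.6822, φ₂ = -1.2261, Δλ = -1.5139 rad, the forward-azimuth formula gives
θ = atan2( sin Δλ cos φ₂ , cos φ₁ sin φ₂ − sin φ₁ cos φ₂ cos Δλ ) = atan2(-0.3374, -0.7184) = -154.84°.
Adding 360° brings this into [0°, 360°): 205°.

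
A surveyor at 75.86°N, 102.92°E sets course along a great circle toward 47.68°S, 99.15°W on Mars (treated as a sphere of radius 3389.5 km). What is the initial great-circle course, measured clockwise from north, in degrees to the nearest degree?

31°

With φ₁ = 1.3240, φ₂ = -0.8322, Δλ = 2.7564 rad, the forward-azimuth formula gives
θ = atan2( sin Δλ cos φ₂ , cos φ₁ sin φ₂ − sin φ₁ cos φ₂ cos Δλ ) = atan2(0.2530, 0.4244) = 30.80°.
So the initial bearing is 31°.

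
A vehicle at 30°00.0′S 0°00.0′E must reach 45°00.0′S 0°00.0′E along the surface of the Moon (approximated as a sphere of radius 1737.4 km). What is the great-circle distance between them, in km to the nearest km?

455 km

Let φ₁ = -0.5236 rad, φ₂ = -0.7854 rad, and Δλ = 0.0000 rad.
cos c = sin φ₁ sin φ₂ + cos φ₁ cos φ₂ cos Δλ = (-0.5000)(-0.7071) + (0.8660)(0.7071)(1.0000) = 0.96593,
so c = arccos(0.96593) = 0.26180 rad.
Distance = R·c = 1737.4 × 0.2618 ≈ 455 km.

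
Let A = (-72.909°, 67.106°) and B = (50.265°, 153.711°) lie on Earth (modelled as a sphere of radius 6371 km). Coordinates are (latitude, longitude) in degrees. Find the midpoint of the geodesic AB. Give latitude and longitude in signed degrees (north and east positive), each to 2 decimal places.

-14.56°, 129.64°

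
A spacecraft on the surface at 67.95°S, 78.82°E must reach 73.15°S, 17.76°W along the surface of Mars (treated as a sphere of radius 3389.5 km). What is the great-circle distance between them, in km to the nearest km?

1716 km

With latitudes φ₁ = -67.950°, φ₂ = -73.150° and longitude difference Δλ = -96.580°:
cos c = sin φ₁ sin φ₂ + cos φ₁ cos φ₂ cos Δλ = (-0.9269)(-0.9571) + (0.3754)(0.2899)(-0.1146) = 0.87459,
so c = arccos(0.87459) = 0.50620 rad.
Distance = R·c = 3389.5 × 0.5062 ≈ 1716 km.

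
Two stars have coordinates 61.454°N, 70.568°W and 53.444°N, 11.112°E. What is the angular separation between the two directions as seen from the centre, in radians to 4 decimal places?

In radians: φ₁ = 1.0726, φ₂ = 0.9328, Δλ = 81.680° = 1.4256 rad.
cos c = sin φ₁ sin φ₂ + cos φ₁ cos φ₂ cos Δλ = (0.8784)(0.8033) + (0.4779)(0.5956)(0.1447) = 0.74681,
so c = arccos(0.74681) = 0.72755 rad.
So the angular separation is 0.7275 rad.

0.7275 rad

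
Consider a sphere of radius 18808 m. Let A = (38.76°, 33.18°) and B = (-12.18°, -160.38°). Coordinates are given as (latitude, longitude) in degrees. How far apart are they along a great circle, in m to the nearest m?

With latitudes φ₁ = 38.760°, φ₂ = -12.180° and longitude difference Δλ = 166.440°:
cos c = sin φ₁ sin φ₂ + cos φ₁ cos φ₂ cos Δλ = (0.6261)(-0.2110) + (0.7798)(0.9775)(-0.9721) = -0.87306,
so c = arccos(-0.87306) = 2.63225 rad.
Distance = R·c = 18808 × 2.6322 ≈ 49507 m.

49507 m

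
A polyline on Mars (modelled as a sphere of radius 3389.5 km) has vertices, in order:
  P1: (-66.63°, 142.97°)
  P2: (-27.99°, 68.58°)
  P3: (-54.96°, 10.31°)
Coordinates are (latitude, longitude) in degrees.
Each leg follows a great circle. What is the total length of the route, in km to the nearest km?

6372 km

Leg P1→P2: central angle 1.0180 rad, distance 3450.5 km.
Leg P2→P3: central angle 0.8620 rad, distance 2921.9 km.
Total: 3450.5 + 2921.9 ≈ 6372 km.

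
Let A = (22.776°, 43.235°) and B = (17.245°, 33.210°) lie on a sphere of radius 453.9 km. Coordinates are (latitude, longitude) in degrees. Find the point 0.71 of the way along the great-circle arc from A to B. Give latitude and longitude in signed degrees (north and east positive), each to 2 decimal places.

Central angle δ = 0.1906 rad. Interpolating on the sphere with fraction f = 0.71:
P = [sin((1−f)δ)·A + sin(fδ)·B] / sin δ = 0.2916·A + 0.7121·B in Cartesian coordinates,
giving P = (0.7649, 0.5567, 0.3240), i.e. latitude 18.91°, longitude 36.05°.

18.91°, 36.05°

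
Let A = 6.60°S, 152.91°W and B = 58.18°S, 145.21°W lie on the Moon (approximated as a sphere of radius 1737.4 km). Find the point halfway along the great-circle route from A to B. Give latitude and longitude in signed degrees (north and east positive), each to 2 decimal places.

Central angle δ = 0.9063 rad. Interpolating on the sphere with fraction f = 0.5:
P = [sin((1−f)δ)·A + sin(fδ)·B] / sin δ = 0.5561·A + 0.5561·B in Cartesian coordinates,
giving P = (-0.7326, -0.4189, -0.5365), i.e. latitude -32.44°, longitude -150.24°.

-32.44°, -150.24°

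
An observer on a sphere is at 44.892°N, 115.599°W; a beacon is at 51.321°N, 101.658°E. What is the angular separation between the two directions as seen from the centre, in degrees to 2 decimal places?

Let φ₁ = 0.7835 rad, φ₂ = 0.8957 rad, and Δλ = -2.4913 rad.
Haversine: a = sin²(Δφ/2) + cos φ₁ cos φ₂ sin²(Δλ/2) = 0.0031 + (0.7084)(0.6250)(0.8980) = 0.40071.
Central angle c = 2·arcsin(√a) = 1.37089 rad.
So the angular separation is 78.55°.

78.55°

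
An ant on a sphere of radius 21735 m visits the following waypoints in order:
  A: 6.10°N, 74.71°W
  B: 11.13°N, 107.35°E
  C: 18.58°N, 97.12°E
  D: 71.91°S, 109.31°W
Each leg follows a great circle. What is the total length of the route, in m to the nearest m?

113624 m

Leg A→B: central angle 2.8388 rad, distance 61700.3 m.
Leg B→C: central angle 0.2160 rad, distance 4693.7 m.
Leg C→D: central angle 2.1730 rad, distance 47229.7 m.
Total: 61700.3 + 4693.7 + 47229.7 ≈ 113624 m.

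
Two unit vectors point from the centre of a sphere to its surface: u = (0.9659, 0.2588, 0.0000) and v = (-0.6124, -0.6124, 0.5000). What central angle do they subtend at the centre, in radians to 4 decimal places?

u·v = -0.7500; |u| = 1.0000, |v| = 1.0000.
cos θ = (u·v)/(|u||v|) = -0.7500, so θ = 2.4189 rad.

2.4189 rad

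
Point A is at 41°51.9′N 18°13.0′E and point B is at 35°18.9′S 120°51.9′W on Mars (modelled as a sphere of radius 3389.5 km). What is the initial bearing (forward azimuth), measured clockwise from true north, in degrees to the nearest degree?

Δλ = -139.082° = -2.4274 rad.
y = sin Δλ · cos φ₂ = (-0.6550)(0.8160) = -0.5345
x = cos φ₁ sin φ₂ − sin φ₁ cos φ₂ cos Δλ = (0.7447)(-0.5781) − (0.6674)(0.8160)(-0.7556) = -0.0190
θ = atan2(y, x) = -92.04°; adding 360° gives 268°.

268°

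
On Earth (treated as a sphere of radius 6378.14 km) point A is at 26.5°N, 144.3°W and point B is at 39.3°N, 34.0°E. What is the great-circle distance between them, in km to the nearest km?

Let φ₁ = 0.4625 rad, φ₂ = 0.6859 rad, and Δλ = 3.1119 rad.
cos c = sin φ₁ sin φ₂ + cos φ₁ cos φ₂ cos Δλ = (0.4462)(0.6334) + (0.8949)(0.7738)(-0.9996) = -0.40962,
so c = arccos(-0.40962) = 1.99283 rad.
Distance = R·c = 6378.14 × 1.9928 ≈ 12711 km.

12711 km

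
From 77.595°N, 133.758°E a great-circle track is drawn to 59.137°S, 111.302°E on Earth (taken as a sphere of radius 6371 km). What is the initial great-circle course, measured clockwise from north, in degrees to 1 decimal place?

196.8°

Δλ = -22.456° = -0.3919 rad.
y = sin Δλ · cos φ₂ = (-0.3820)(0.5130) = -0.1959
x = cos φ₁ sin φ₂ − sin φ₁ cos φ₂ cos Δλ = (0.2148)(-0.8584) − (0.9767)(0.5130)(0.9242) = -0.6474
θ = atan2(y, x) = -163.16°; adding 360° gives 196.8°.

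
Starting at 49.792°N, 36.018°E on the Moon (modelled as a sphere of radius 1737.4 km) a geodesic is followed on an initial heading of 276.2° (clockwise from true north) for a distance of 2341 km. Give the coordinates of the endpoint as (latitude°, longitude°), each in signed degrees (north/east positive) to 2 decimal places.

Angular distance δ = d/R = 2341/1737.4 = 1.34742 rad; initial bearing θ = 4.8206 rad.
sin φ₂ = sin φ₁ cos δ + cos φ₁ sin δ cos θ = (0.7637)(0.2215) + (0.6456)(0.9752)(0.1080) = 0.2372, so φ₂ = 13.72°.
Δλ = atan2(sin θ sin δ cos φ₁, cos δ − sin φ₁ sin φ₂) = atan2(-0.6258, 0.0404) = -86.307°.
λ₂ = 36.018° − 86.307° = -50.29°.

13.72°, -50.29°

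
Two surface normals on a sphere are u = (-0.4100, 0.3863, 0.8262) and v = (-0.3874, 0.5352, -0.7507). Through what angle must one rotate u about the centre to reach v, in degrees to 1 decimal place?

104.8°

u·v = -0.2546; |u| = 1.0000, |v| = 1.0000.
cos θ = (u·v)/(|u||v|) = -0.2546, so θ = 104.8°.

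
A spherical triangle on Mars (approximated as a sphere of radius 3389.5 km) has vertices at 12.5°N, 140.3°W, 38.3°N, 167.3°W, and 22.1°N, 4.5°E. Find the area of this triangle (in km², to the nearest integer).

Side lengths (central angles): a = 2.0789, b = 2.2886, c = 0.6149 rad; semiperimeter s = 2.4912.
By l'Huilier's theorem, tan(E/4) = √[tan(s/2) tan((s−a)/2) tan((s−b)/2) tan((s−c)/2)], giving spherical excess E = 1.1410 rad.
Area = E·R² = 1.1410 × (3389.5)² ≈ 13108913 km².

13108913 km²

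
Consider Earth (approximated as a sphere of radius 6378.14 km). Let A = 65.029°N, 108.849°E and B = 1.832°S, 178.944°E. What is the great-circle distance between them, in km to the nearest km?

With latitudes φ₁ = 65.029°, φ₂ = -1.832° and longitude difference Δλ = 70.095°:
cos c = sin φ₁ sin φ₂ + cos φ₁ cos φ₂ cos Δλ = (0.9065)(-0.0320) + (0.4222)(0.9995)(0.3405) = 0.11468,
so c = arccos(0.11468) = 1.45587 rad.
Distance = R·c = 6378.14 × 1.4559 ≈ 9286 km.

9286 km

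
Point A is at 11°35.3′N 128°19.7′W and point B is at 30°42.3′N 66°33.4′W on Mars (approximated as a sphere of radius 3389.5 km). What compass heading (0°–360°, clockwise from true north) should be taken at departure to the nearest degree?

61°

Δλ = 61.772° = 1.0781 rad.
y = sin Δλ · cos φ₂ = (0.8811)(0.8598) = 0.7576
x = cos φ₁ sin φ₂ − sin φ₁ cos φ₂ cos Δλ = (0.9796)(0.5106) − (0.2009)(0.8598)(0.4730) = 0.4185
θ = atan2(y, x) = 61.08°, so the bearing is 61°.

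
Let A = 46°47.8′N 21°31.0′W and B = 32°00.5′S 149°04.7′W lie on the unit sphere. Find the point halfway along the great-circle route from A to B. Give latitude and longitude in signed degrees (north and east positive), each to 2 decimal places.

16.02°, -97.51°

Central angle δ = 2.4042 rad. Interpolating on the sphere with fraction f = 0.5:
P = [sin((1−f)δ)·A + sin(fδ)·B] / sin δ = 1.3874·A + 1.3874·B in Cartesian coordinates,
giving P = (-0.1257, -0.9529, 0.2759), i.e. latitude 16.02°, longitude -97.51°.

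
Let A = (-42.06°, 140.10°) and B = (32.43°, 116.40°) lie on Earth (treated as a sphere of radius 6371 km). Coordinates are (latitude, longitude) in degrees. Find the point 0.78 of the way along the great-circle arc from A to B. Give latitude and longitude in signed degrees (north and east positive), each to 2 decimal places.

Central angle δ = 1.3546 rad. Interpolating on the sphere with fraction f = 0.78:
P = [sin((1−f)δ)·A + sin(fδ)·B] / sin δ = 0.3006·A + 0.8914·B in Cartesian coordinates,
giving P = (-0.5058, 0.8171, 0.2767), i.e. latitude 16.06°, longitude 121.76°.

16.06°, 121.76°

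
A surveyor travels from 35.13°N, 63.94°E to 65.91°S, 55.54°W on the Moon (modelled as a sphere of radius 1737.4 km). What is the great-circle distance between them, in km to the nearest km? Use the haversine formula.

4051 km

In radians: φ₁ = 0.6131, φ₂ = -1.1503, Δλ = -119.480° = -2.0853 rad.
Haversine: a = sin²(Δφ/2) + cos φ₁ cos φ₂ sin²(Δλ/2) = 0.5957 + (0.8178)(0.4082)(0.7461) = 0.84480.
Central angle c = 2·arcsin(√a) = 2.33173 rad.
Distance = R·c = 1737.4 × 2.3317 ≈ 4051 km.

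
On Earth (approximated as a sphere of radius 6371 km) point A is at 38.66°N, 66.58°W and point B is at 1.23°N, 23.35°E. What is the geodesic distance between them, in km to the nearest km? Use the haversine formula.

9916 km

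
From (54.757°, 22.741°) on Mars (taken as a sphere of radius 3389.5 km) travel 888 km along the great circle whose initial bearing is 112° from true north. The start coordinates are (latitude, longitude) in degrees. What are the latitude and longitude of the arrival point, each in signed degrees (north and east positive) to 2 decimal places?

47.13°, 43.41°

Angular distance δ = d/R = 888/3389.5 = 0.26199 rad; initial bearing θ = 1.9548 rad.
sin φ₂ = sin φ₁ cos δ + cos φ₁ sin δ cos θ = (0.8167)(0.9659) + (0.5770)(0.2590)(-0.3746) = 0.7329, so φ₂ = 47.13°.
Δλ = atan2(sin θ sin δ cos φ₁, cos δ − sin φ₁ sin φ₂) = atan2(0.1386, 0.3673) = 20.668°.
λ₂ = 22.741° + 20.668° = 43.41°.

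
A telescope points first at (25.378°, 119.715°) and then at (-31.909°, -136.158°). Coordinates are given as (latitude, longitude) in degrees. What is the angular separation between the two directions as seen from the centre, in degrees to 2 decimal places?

Let φ₁ = 0.4429 rad, φ₂ = -0.5569 rad, and Δλ = 1.8174 rad.
Haversine: a = sin²(Δφ/2) + cos φ₁ cos φ₂ sin²(Δλ/2) = 0.2298 + (0.9035)(0.8489)(0.6220) = 0.70687.
Central angle c = 2·arcsin(√a) = 1.99735 rad.
So the angular separation is 114.44°.

114.44°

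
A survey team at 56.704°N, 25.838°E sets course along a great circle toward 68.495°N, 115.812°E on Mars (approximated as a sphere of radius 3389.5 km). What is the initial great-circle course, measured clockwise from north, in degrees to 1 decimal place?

35.7°

With φ₁ = 0.9897, φ₂ = 1.1955, Δλ = 1.5703 rad, the forward-azimuth formula gives
θ = atan2( sin Δλ cos φ₂ , cos φ₁ sin φ₂ − sin φ₁ cos φ₂ cos Δλ ) = atan2(0.3666, 0.5106) = 35.68°.
So the initial bearing is 35.7°.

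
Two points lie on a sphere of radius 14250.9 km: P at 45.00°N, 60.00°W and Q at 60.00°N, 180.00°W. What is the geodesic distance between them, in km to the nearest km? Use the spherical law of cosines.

15962 km

In radians: φ₁ = 0.7854, φ₂ = 1.0472, Δλ = -120.000° = -2.0944 rad.
cos c = sin φ₁ sin φ₂ + cos φ₁ cos φ₂ cos Δλ = (0.7071)(0.8660) + (0.7071)(0.5000)(-0.5000) = 0.43560,
so c = arccos(0.43560) = 1.12010 rad.
Distance = R·c = 14250.9 × 1.1201 ≈ 15962 km.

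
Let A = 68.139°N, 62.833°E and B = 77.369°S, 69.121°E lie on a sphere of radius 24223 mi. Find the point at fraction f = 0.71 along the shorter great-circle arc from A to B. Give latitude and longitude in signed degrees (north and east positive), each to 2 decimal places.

-35.18°, 65.72°

The central angle between A and B is δ = 2.5405 rad.
With f = 0.71, the slerp weights are sin((1−f)δ)/sin δ = 1.1879 and sin(fδ)/sin δ = 1.7204.
Weighted sum of the unit vectors: (1.1879)·(0.1700,0.3313,0.9281) + (1.7204)·(0.0779,0.2043,-0.9758) = (0.3360, 0.7450, -0.5762).
Converting back: φ = atan2(z, √(x²+y²)) = -35.18°, λ = atan2(y, x) = 65.72°.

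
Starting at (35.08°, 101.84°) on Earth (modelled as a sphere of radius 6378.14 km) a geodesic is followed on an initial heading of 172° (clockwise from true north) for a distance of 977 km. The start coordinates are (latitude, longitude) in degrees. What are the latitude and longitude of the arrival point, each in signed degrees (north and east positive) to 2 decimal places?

26.38°, 103.20°

Angular distance δ = d/R = 977/6378.14 = 0.15318 rad; initial bearing θ = 3.0020 rad.
sin φ₂ = sin φ₁ cos δ + cos φ₁ sin δ cos θ = (0.5747)(0.9883) + (0.8184)(0.1526)(-0.9903) = 0.4443, so φ₂ = 26.38°.
Δλ = atan2(sin θ sin δ cos φ₁, cos δ − sin φ₁ sin φ₂) = atan2(0.0174, 0.7329) = 1.358°.
λ₂ = 101.840° + 1.358° = 103.20°.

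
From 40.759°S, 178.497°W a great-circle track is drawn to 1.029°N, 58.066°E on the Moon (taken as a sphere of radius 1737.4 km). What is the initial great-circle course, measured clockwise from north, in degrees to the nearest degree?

With φ₁ = -0.7114, φ₂ = 0.0180, Δλ = -2.1544 rad, the forward-azimuth formula gives
θ = atan2( sin Δλ cos φ₂ , cos φ₁ sin φ₂ − sin φ₁ cos φ₂ cos Δλ ) = atan2(-0.8344, -0.3461) = -112.53°.
Adding 360° brings this into [0°, 360°): 247°.

247°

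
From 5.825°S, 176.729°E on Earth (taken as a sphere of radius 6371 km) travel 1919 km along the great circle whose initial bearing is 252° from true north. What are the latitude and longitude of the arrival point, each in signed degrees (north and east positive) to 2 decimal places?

-10.84°, 160.03°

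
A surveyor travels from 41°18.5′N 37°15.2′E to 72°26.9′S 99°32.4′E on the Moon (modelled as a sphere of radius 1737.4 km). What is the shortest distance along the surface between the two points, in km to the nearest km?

With latitudes φ₁ = 41.308°, φ₂ = -72.448° and longitude difference Δλ = 62.287°:
Haversine: a = sin²(Δφ/2) + cos φ₁ cos φ₂ sin²(Δλ/2) = 0.7014 + (0.7512)(0.3016)(0.2675) = 0.76202.
Central angle c = 2·arcsin(√a) = 2.12238 rad.
Distance = R·c = 1737.4 × 2.1224 ≈ 3687 km.

3687 km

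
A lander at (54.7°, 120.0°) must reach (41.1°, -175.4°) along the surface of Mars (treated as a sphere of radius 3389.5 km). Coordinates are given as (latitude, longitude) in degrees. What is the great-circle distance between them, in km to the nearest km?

Let φ₁ = 0.9547 rad, φ₂ = 0.7173 rad, and Δλ = 1.1275 rad.
cos c = sin φ₁ sin φ₂ + cos φ₁ cos φ₂ cos Δλ = (0.8161)(0.6574) + (0.5779)(0.7536)(0.4289) = 0.72329,
so c = arccos(0.72329) = 0.76224 rad.
Distance = R·c = 3389.5 × 0.7622 ≈ 2584 km.

2584 km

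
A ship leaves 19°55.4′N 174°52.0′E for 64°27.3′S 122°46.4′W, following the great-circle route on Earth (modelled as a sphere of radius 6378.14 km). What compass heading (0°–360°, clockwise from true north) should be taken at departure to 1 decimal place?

157.4°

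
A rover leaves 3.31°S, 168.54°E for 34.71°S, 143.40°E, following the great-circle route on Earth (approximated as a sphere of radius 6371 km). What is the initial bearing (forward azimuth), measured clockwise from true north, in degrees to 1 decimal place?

Δλ = -25.140° = -0.4388 rad.
y = sin Δλ · cos φ₂ = (-0.4248)(0.8220) = -0.3492
x = cos φ₁ sin φ₂ − sin φ₁ cos φ₂ cos Δλ = (0.9983)(-0.5694) − (-0.0577)(0.8220)(0.9053) = -0.5255
θ = atan2(y, x) = -146.39°; adding 360° gives 213.6°.

213.6°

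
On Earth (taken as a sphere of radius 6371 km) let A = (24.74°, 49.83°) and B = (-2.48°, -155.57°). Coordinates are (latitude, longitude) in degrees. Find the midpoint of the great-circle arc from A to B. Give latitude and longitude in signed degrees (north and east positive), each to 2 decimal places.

The central angle between A and B is δ = 2.5640 rad.
With f = 0.5, the slerp weights are sin((1−f)δ)/sin δ = 1.7555 and sin(fδ)/sin δ = 1.7555.
Weighted sum of the unit vectors: (1.7555)·(0.5859,0.6940,0.4185) + (1.7555)·(-0.9096,-0.4132,-0.0433) = (-0.5684, 0.4930, 0.6587).
Converting back: φ = atan2(z, √(x²+y²)) = 41.20°, λ = atan2(y, x) = 139.06°.

41.20°, 139.06°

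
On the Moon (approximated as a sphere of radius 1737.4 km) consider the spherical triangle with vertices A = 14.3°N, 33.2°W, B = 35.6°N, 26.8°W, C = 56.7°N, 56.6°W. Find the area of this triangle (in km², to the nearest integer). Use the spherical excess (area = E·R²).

Side lengths (central angles): a = 0.5076, b = 0.8028, c = 0.3850 rad; semiperimeter s = 0.8477.
By l'Huilier's theorem, tan(E/4) = √[tan(s/2) tan((s−a)/2) tan((s−b)/2) tan((s−c)/2)], giving spherical excess E = 0.0810 rad.
Area = E·R² = 0.0810 × (1737.4)² ≈ 244439 km².

244439 km²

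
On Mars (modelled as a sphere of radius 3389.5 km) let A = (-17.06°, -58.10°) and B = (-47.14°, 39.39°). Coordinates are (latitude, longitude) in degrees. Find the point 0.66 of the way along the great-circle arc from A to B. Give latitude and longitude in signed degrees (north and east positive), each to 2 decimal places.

-47.80°, -2.62°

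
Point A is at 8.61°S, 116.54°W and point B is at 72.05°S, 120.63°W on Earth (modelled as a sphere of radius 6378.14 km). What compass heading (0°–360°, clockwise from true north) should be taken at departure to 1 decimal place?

With φ₁ = -0.1503, φ₂ = -1.2575, Δλ = -0.0714 rad, the forward-azimuth formula gives
θ = atan2( sin Δλ cos φ₂ , cos φ₁ sin φ₂ − sin φ₁ cos φ₂ cos Δλ ) = atan2(-0.0220, -0.8946) = -178.59°.
Adding 360° brings this into [0°, 360°): 181.4°.

181.4°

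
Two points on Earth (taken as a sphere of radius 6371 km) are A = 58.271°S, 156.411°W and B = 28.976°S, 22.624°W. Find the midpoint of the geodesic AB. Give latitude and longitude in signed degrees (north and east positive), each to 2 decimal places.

-64.51°, -59.24°

The central angle between A and B is δ = 1.4770 rad.
With f = 0.5, the slerp weights are sin((1−f)δ)/sin δ = 0.6761 and sin(fδ)/sin δ = 0.6761.
Weighted sum of the unit vectors: (0.6761)·(-0.4820,-0.2105,-0.8505) + (0.6761)·(0.8075,-0.3365,-0.4844) = (0.2201, -0.3698, -0.9026).
Converting back: φ = atan2(z, √(x²+y²)) = -64.51°, λ = atan2(y, x) = -59.24°.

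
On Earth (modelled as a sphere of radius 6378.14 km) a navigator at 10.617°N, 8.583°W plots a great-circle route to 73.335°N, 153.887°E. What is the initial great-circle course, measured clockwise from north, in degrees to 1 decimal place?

With φ₁ = 0.1853, φ₂ = 1.2799, Δλ = 2.8356 rad, the forward-azimuth formula gives
θ = atan2( sin Δλ cos φ₂ , cos φ₁ sin φ₂ − sin φ₁ cos φ₂ cos Δλ ) = atan2(0.0864, 0.9920) = 4.98°.
So the initial bearing is 5.0°.

5.0°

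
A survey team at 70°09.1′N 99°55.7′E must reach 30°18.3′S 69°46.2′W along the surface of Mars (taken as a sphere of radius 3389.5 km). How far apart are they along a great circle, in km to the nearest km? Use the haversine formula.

8266 km

With latitudes φ₁ = 70.152°, φ₂ = -30.305° and longitude difference Δλ = -169.698°:
Haversine: a = sin²(Δφ/2) + cos φ₁ cos φ₂ sin²(Δλ/2) = 0.5907 + (0.3395)(0.8634)(0.9919) = 0.88152.
Central angle c = 2·arcsin(√a) = 2.43879 rad.
Distance = R·c = 3389.5 × 2.4388 ≈ 8266 km.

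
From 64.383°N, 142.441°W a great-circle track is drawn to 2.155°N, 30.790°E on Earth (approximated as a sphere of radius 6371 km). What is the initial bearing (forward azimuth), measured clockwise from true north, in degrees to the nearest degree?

With φ₁ = 1.1237, φ₂ = 0.0376, Δλ = 3.0235 rad, the forward-azimuth formula gives
θ = atan2( sin Δλ cos φ₂ , cos φ₁ sin φ₂ − sin φ₁ cos φ₂ cos Δλ ) = atan2(0.1178, 0.9110) = 7.37°.
So the initial bearing is 7°.

7°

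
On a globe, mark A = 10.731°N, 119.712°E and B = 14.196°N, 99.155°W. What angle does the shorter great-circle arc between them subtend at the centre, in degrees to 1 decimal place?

In radians: φ₁ = 0.1873, φ₂ = 0.2478, Δλ = 141.133° = 2.4632 rad.
Haversine: a = sin²(Δφ/2) + cos φ₁ cos φ₂ sin²(Δλ/2) = 0.0009 + (0.9825)(0.9695)(0.8893) = 0.84798.
Central angle c = 2·arcsin(√a) = 2.34056 rad.
So the angular separation is 134.1°.

134.1°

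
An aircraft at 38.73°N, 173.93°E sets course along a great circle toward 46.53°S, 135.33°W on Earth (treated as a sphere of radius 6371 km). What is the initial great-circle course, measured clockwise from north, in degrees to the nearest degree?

With φ₁ = 0.6760, φ₂ = -0.8121, Δλ = 0.8856 rad, the forward-azimuth formula gives
θ = atan2( sin Δλ cos φ₂ , cos φ₁ sin φ₂ − sin φ₁ cos φ₂ cos Δλ ) = atan2(0.5327, -0.8385) = 147.57°.
So the initial bearing is 148°.

148°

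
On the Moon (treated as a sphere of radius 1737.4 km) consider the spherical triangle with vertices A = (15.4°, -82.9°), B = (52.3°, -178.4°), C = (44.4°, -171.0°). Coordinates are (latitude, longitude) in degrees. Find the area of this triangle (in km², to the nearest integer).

Side lengths (central angles): a = 0.1622, b = 1.3606, c = 1.4166 rad; semiperimeter s = 1.4697.
By l'Huilier's theorem, tan(E/4) = √[tan(s/2) tan((s−a)/2) tan((s−b)/2) tan((s−c)/2)], giving spherical excess E = 0.1267 rad.
Area = E·R² = 0.1267 × (1737.4)² ≈ 382546 km².

382546 km²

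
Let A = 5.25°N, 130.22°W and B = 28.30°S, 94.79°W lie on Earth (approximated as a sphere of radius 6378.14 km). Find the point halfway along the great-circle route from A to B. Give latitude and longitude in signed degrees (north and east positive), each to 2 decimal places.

The central angle between A and B is δ = 0.8352 rad.
With f = 0.5, the slerp weights are sin((1−f)δ)/sin δ = 0.5470 and sin(fδ)/sin δ = 0.5470.
Weighted sum of the unit vectors: (0.5470)·(-0.6430,-0.7604,0.0915) + (0.5470)·(-0.0735,-0.8774,-0.4741) = (-0.3919, -0.8959, -0.2093).
Converting back: φ = atan2(z, √(x²+y²)) = -12.08°, λ = atan2(y, x) = -113.63°.

-12.08°, -113.63°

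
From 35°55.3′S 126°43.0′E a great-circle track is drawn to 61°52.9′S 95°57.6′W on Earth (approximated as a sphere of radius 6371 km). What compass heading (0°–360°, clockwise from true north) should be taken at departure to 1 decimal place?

Δλ = 137.323° = 2.3967 rad.
y = sin Δλ · cos φ₂ = (0.6779)(0.4713) = 0.3195
x = cos φ₁ sin φ₂ − sin φ₁ cos φ₂ cos Δλ = (0.8098)(-0.8820) − (-0.5867)(0.4713)(-0.7352) = -0.9175
θ = atan2(y, x) = 160.80°, so the bearing is 160.8°.

160.8°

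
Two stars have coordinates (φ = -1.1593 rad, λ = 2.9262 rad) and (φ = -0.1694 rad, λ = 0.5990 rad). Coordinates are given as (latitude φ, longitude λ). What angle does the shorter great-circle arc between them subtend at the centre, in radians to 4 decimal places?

Let φ₁ = -1.1593 rad, φ₂ = -0.1694 rad, and Δλ = -2.3272 rad.
cos c = sin φ₁ sin φ₂ + cos φ₁ cos φ₂ cos Δλ = (-0.9165)(-0.1686) + (0.4000)(0.9857)(-0.6863) = -0.11606,
so c = arccos(-0.11606) = 1.68712 rad.
So the angular separation is 1.6871 rad.

1.6871 rad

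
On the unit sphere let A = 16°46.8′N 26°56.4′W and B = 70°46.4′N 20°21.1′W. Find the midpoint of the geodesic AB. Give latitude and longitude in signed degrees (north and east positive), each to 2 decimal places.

The central angle between A and B is δ = 0.9449 rad.
With f = 0.5, the slerp weights are sin((1−f)δ)/sin δ = 0.5615 and sin(fδ)/sin δ = 0.5615.
Weighted sum of the unit vectors: (0.5615)·(0.8535,-0.4338,0.2887) + (0.5615)·(0.3087,-0.1145,0.9442) = (0.6526, -0.3079, 0.6923).
Converting back: φ = atan2(z, √(x²+y²)) = 43.81°, λ = atan2(y, x) = -25.26°.

43.81°, -25.26°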